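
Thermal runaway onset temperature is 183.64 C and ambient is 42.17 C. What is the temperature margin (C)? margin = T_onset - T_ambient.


margin = T_onset - T_ambient = 183.64 - 42.17 = 141.47 C

141.47 C


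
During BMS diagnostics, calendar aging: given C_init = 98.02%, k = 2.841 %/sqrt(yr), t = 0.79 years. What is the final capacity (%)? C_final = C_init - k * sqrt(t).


sqrt(t) = sqrt(0.79) = 0.88882
C_final = 98.02 - 2.841 * 0.88882 = 95.49%

95.49%


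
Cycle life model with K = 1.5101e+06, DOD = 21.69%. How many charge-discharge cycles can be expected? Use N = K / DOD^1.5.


Step 1: DOD^1.5 = 21.69^1.5 = 101.02
Step 2: N = 1.5101e+06 / 101.02 = 14950 cycles

14950 cycles


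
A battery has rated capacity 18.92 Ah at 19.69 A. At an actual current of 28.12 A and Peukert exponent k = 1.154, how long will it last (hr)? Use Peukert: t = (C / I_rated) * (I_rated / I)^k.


t_rated = C / I_rated = 18.92 / 19.69 = 0.96089 hr
(I_rated/I)^k = (0.70021)^1.154 = 0.66282
t = t_rated * (I_rated/I)^k = 0.96089 * 0.66282 = 0.6369 hr

0.6369 hr


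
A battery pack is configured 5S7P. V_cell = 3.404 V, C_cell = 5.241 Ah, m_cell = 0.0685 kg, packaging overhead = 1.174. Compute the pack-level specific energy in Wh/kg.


Step 1: V_pack = 5 * 3.404 = 17.02 V
Step 2: C_pack = 7 * 5.241 = 36.687 Ah
Step 3: E_pack = V_pack * C_pack = 17.02 * 36.687 = 624.41 Wh
Step 4: m_pack = 5 * 7 * 0.0685 * 1.174 = 2.8147 kg
Step 5: ED = E_pack / m_pack = 624.41 / 2.8147 = 221.8 Wh/kg

221.8 Wh/kg


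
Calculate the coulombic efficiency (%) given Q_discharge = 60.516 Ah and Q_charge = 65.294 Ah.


Coulombic efficiency = 60.516/65.294 * 100% = 92.68%

92.68%


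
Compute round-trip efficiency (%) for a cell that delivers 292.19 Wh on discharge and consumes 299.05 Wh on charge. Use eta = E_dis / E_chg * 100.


eta_e = E_dis / E_chg * 100 = 292.19 / 299.05 * 100 = 97.71%

97.71%


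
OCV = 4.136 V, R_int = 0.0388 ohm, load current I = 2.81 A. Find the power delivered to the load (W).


Step 1: V_terminal = OCV - I*R = 4.136 - 2.81 * 0.0388 = 4.027 V
Step 2: P_out = V_terminal * I = 4.027 * 2.81 = 11.32 W

11.32 W


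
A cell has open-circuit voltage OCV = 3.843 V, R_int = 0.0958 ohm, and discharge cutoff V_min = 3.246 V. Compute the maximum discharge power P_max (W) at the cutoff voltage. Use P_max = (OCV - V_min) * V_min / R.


P_max = (OCV - V_min) * V_min / R = (3.843 - 3.246) * 3.246 / 0.0958 = 0.597 * 3.246 / 0.0958 = 20.23 W

20.23 W


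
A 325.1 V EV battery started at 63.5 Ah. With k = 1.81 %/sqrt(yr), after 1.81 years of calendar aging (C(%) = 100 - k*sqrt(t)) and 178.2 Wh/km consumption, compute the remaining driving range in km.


Step 1: capacity retention = 100 - 1.81 * sqrt(1.81) = 100 - 1.81 * 1.3454 = 97.565%
Step 2: C_now = 63.5 * 97.565/100 = 61.954 Ah
Step 3: E_pack = V * C_now = 325.1 * 61.954 = 20141 Wh
Step 4: range = E_pack / consumption = 20141 / 178.2 = 113.0 km

113.0 km


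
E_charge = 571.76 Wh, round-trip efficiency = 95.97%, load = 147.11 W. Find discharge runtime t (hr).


Step 1: E_discharge = eta/100 * E_charge = 95.97/100 * 571.76 = 548.72 Wh
Step 2: t = E_discharge / P = 548.72 / 147.11 = 3.730 hr

3.730 hr


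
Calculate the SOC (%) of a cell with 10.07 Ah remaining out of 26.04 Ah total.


SOC = (remaining / total) * 100 = (10.07 / 26.04) * 100 = 38.67%

38.67%


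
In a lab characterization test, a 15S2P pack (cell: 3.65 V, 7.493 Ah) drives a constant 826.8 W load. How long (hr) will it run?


Step 1: E_pack = Ns * V_cell * Np * C_cell = 15 * 3.65 * 2 * 7.493 = 820.48 Wh
Step 2: t = E_pack / P = 820.48 / 826.8 = 0.9924 hr

0.9924 hr


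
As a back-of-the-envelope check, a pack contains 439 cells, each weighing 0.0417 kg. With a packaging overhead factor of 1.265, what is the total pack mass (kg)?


m_pack = n * m_cell * overhead = 439 * 0.0417 * 1.265 = 23.16 kg

23.16 kg


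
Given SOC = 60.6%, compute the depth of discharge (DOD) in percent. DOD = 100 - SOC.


DOD = 100 - SOC = 100 - 60.6 = 39.4%

39.4%


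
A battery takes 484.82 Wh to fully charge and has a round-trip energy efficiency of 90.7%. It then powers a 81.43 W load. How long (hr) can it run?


Step 1: E_discharge = eta/100 * E_charge = 90.7/100 * 484.82 = 439.73 Wh
Step 2: t = E_discharge / P = 439.73 / 81.43 = 5.400 hr

5.400 hr


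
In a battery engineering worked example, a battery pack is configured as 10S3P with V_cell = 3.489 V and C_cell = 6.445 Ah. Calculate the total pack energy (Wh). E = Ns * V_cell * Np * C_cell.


V_pack = 10 * 3.489 = 34.89 V
C_pack = 3 * 6.445 = 19.335 Ah
E = V_pack * C_pack = 34.89 * 19.335 = 674.6 Wh

674.6 Wh


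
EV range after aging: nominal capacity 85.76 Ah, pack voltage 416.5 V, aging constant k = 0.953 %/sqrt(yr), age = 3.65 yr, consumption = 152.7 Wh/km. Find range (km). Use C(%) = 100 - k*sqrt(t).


Step 1: capacity retention = 100 - 0.953 * sqrt(3.65) = 100 - 0.953 * 1.9105 = 98.179%
Step 2: C_now = 85.76 * 98.179/100 = 84.198 Ah
Step 3: E_pack = V * C_now = 416.5 * 84.198 = 35068 Wh
Step 4: range = E_pack / consumption = 35068 / 152.7 = 229.7 km

229.7 km


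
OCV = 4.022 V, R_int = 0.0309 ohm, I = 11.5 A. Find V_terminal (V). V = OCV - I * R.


V = OCV - I*R = 4.022 - 11.5 * 0.0309 = 3.667 V

3.667 V


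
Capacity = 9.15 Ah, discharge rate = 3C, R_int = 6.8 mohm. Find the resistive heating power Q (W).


Convert: R = 6.8 mohm = 0.0068 ohm
Step 1: I = C_rate * capacity = 3 * 9.15 = 27.45 A
Step 2: Q = I^2 * R = 27.45^2 * 0.0068 = 753.5 * 0.0068 = 5.124 W

5.124 W


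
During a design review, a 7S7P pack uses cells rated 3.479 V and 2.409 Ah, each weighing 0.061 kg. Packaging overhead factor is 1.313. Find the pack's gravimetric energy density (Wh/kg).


Step 1: V_pack = 7 * 3.479 = 24.353 V
Step 2: C_pack = 7 * 2.409 = 16.863 Ah
Step 3: E_pack = V_pack * C_pack = 24.353 * 16.863 = 410.66 Wh
Step 4: m_pack = 7 * 7 * 0.061 * 1.313 = 3.9246 kg
Step 5: ED = E_pack / m_pack = 410.66 / 3.9246 = 104.6 Wh/kg

104.6 Wh/kg


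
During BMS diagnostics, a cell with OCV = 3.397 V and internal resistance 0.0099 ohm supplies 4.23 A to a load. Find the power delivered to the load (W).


Step 1: V_terminal = OCV - I*R = 3.397 - 4.23 * 0.0099 = 3.3551 V
Step 2: P_out = V_terminal * I = 3.3551 * 4.23 = 14.19 W

14.19 W


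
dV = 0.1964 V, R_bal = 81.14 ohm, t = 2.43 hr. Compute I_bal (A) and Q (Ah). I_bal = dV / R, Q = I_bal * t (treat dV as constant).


I_bal = dV / R = 0.1964 / 81.14 = 0.0024205 A
Q = I_bal * t = 0.0024205 * 2.43 = 0.005882 Ah

I=0.0024205 A, Q=0.005882 Ah


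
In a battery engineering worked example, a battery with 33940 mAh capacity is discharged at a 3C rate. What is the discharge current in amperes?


Convert: capacity = 33940 mAh = 33.94 Ah
I = C_rate * capacity = 3 * 33.94 = 101.82 A

101.82 A


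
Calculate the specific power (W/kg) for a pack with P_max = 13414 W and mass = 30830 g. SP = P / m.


Convert: m = 30830 g = 30.83 kg
SP = P / m = 13414 / 30.83 = 435.1 W/kg

435.1 W/kg


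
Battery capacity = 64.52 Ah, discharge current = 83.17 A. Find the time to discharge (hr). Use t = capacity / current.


Runtime = 64.52 Ah / 83.17 A = 0.7758 hr

0.7758 hr


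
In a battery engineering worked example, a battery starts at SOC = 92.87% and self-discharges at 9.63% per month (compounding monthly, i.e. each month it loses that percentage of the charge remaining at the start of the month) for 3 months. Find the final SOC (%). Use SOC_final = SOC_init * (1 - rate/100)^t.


Monthly retention factor = 1 - 9.63/100 = 0.9037
Over 3 months: factor^3 = 0.73803
SOC_final = 92.87 * 0.73803 = 68.54%

68.54%


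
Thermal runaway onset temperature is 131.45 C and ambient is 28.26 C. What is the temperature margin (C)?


margin = T_onset - T_ambient = 131.45 - 28.26 = 103.19 C

103.19 C


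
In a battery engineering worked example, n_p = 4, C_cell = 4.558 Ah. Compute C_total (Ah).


Parallel capacities add: 4 * 4.558 Ah = 18.232 Ah

18.232 Ah


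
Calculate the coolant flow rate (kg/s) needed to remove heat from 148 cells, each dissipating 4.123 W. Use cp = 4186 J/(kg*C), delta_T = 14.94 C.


Q_total = 148 * 4.123 = 610.2 W
m_dot = Q_total / (cp * dT) = 610.2 / (4186 * 14.94) = 0.009757 kg/s

0.009757 kg/s


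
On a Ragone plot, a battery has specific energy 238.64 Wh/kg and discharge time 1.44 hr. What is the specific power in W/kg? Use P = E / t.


Specific power = 238.64 Wh/kg / 1.44 hr = 165.7 W/kg

165.7 W/kg


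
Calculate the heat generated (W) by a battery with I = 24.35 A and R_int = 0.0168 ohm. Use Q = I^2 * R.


I^2 = 592.92
Q = 592.92 * 0.0168 = 9.961 W

9.961 W


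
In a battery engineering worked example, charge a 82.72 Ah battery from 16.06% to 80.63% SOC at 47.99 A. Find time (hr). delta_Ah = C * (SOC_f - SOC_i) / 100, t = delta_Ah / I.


delta_Ah = 82.72 * (80.63 - 16.06) / 100 = 53.412 Ah
t = delta_Ah / I = 53.412 / 47.99 = 1.113 hr

1.113 hr


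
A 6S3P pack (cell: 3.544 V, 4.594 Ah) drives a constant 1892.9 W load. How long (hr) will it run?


Step 1: E_pack = Ns * V_cell * Np * C_cell = 6 * 3.544 * 3 * 4.594 = 293.06 Wh
Step 2: t = E_pack / P = 293.06 / 1892.9 = 0.1548 hr

0.1548 hr


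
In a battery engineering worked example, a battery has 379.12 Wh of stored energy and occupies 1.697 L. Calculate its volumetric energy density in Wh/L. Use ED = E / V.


Volumetric ED = 379.12 Wh / 1.697 L = 223.4 Wh/L

223.4 Wh/L


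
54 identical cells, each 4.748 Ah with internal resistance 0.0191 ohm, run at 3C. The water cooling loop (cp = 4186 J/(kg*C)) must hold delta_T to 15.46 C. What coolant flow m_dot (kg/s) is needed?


Step 1: I = 3 * 4.748 = 14.244 A
Step 2: Q_cell = I^2 * R = 14.244^2 * 0.0191 = 3.8752 W
Step 3: Q_total = 54 * 3.8752 = 209.26 W
Step 4: m_dot = Q_total / (cp * dT) = 209.26 / (4186 * 15.46) = 0.003234 kg/s

0.003234 kg/s


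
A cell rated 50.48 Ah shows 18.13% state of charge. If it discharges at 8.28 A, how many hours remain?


Step 1: remaining = SOC/100 * C_total = 18.13/100 * 50.48 = 9.152 Ah
Step 2: t = remaining / I = 9.152 / 8.28 = 1.105 hr

1.105 hr


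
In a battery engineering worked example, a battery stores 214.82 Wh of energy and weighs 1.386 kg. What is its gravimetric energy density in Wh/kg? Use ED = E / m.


Specific energy = 214.82 Wh / 1.386 kg = 155.0 Wh/kg

155.0 Wh/kg


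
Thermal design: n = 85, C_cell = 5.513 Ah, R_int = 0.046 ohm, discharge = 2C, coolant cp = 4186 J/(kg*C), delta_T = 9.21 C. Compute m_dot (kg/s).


Step 1: I = 2 * 5.513 = 11.026 A
Step 2: Q_cell = I^2 * R = 11.026^2 * 0.046 = 5.5923 W
Step 3: Q_total = 85 * 5.5923 = 475.35 W
Step 4: m_dot = Q_total / (cp * dT) = 475.35 / (4186 * 9.21) = 0.01233 kg/s

0.01233 kg/s


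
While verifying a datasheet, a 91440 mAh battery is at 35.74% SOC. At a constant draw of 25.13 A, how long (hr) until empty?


Convert: C_total = 91440 mAh = 91.44 Ah
Step 1: remaining = SOC/100 * C_total = 35.74/100 * 91.44 = 32.681 Ah
Step 2: t = remaining / I = 32.681 / 25.13 = 1.300 hr

1.300 hr


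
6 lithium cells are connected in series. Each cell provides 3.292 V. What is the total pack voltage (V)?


V_pack = n * V_cell = 6 * 3.292 = 19.752 V

19.752 V


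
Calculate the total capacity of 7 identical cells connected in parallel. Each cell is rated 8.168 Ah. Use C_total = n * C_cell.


Parallel capacities add: 7 * 8.168 Ah = 57.176 Ah

57.176 Ah


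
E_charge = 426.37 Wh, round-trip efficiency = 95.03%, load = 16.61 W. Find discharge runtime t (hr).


Step 1: E_discharge = eta/100 * E_charge = 95.03/100 * 426.37 = 405.18 Wh
Step 2: t = E_discharge / P = 405.18 / 16.61 = 24.39 hr

24.39 hr


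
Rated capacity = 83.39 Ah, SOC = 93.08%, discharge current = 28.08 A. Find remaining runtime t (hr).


Step 1: remaining = SOC/100 * C_total = 93.08/100 * 83.39 = 77.619 Ah
Step 2: t = remaining / I = 77.619 / 28.08 = 2.764 hr

2.764 hr


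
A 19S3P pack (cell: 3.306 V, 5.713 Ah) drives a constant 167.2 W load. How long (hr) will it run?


Step 1: E_pack = Ns * V_cell * Np * C_cell = 19 * 3.306 * 3 * 5.713 = 1076.6 Wh
Step 2: t = E_pack / P = 1076.6 / 167.2 = 6.439 hr

6.439 hr


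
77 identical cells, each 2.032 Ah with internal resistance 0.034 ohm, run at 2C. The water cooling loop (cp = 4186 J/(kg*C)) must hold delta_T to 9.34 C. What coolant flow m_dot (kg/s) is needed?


Step 1: I = 2 * 2.032 = 4.064 A
Step 2: Q_cell = I^2 * R = 4.064^2 * 0.034 = 0.56155 W
Step 3: Q_total = 77 * 0.56155 = 43.239 W
Step 4: m_dot = Q_total / (cp * dT) = 43.239 / (4186 * 9.34) = 0.001106 kg/s

0.001106 kg/s


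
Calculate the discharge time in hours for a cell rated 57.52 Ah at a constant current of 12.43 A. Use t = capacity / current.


t = capacity / current = 57.52 / 12.43 = 4.628 hr

4.628 hr


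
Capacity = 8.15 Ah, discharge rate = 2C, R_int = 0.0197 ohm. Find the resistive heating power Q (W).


Step 1: I = C_rate * capacity = 2 * 8.15 = 16.3 A
Step 2: Q = I^2 * R = 16.3^2 * 0.0197 = 265.69 * 0.0197 = 5.234 W

5.234 W


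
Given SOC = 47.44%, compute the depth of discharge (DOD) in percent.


Complement of SOC: DOD = 100% - 47.44% = 52.56%

52.56%


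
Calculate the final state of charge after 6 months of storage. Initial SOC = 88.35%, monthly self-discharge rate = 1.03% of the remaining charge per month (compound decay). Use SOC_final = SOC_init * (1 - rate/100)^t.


Monthly retention factor = 1 - 1.03/100 = 0.9897
Over 6 months: factor^6 = 0.93977
SOC_final = 88.35 * 0.93977 = 83.03%

83.03%


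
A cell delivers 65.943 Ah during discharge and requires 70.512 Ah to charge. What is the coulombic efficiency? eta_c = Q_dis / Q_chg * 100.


Coulombic efficiency = 65.943/70.512 * 100% = 93.52%

93.52%


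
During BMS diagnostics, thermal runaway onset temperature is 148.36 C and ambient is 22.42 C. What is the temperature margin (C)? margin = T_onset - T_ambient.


Safety margin = 148.36 C - 22.42 C = 125.94 C

125.94 C


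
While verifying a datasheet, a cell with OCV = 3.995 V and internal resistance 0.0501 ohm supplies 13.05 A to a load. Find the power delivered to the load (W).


Step 1: V_terminal = OCV - I*R = 3.995 - 13.05 * 0.0501 = 3.3412 V
Step 2: P_out = V_terminal * I = 3.3412 * 13.05 = 43.60 W

43.60 W


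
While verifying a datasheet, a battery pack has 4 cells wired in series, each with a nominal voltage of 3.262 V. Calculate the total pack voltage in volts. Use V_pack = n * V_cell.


V_pack = n * V_cell = 4 * 3.262 = 13.048 V

13.048 V


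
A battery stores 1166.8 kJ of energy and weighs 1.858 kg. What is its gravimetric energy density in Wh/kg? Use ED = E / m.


Convert: E = 1166.8 kJ = 324.11 Wh
ED = E / m = 324.11 / 1.858 = 174.4 Wh/kg

174.4 Wh/kg


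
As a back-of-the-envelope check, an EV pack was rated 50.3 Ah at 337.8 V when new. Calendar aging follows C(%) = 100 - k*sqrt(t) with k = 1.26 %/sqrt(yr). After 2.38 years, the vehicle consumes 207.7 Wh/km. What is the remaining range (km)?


Step 1: capacity retention = 100 - 1.26 * sqrt(2.38) = 100 - 1.26 * 1.5427 = 98.056%
Step 2: C_now = 50.3 * 98.056/100 = 49.322 Ah
Step 3: E_pack = V * C_now = 337.8 * 49.322 = 16661 Wh
Step 4: range = E_pack / consumption = 16661 / 207.7 = 80.22 km

80.22 km


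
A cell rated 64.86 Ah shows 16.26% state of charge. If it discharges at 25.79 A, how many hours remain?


Step 1: remaining = SOC/100 * C_total = 16.26/100 * 64.86 = 10.546 Ah
Step 2: t = remaining / I = 10.546 / 25.79 = 0.4089 hr

0.4089 hr


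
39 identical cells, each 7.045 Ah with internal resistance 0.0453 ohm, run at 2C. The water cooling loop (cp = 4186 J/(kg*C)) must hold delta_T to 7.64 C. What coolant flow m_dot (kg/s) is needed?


Step 1: I = 2 * 7.045 = 14.09 A
Step 2: Q_cell = I^2 * R = 14.09^2 * 0.0453 = 8.9933 W
Step 3: Q_total = 39 * 8.9933 = 350.74 W
Step 4: m_dot = Q_total / (cp * dT) = 350.74 / (4186 * 7.64) = 0.01097 kg/s

0.01097 kg/s


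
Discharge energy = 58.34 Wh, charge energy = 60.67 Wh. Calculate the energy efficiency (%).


eta_e = E_dis / E_chg * 100 = 58.34 / 60.67 * 100 = 96.16%

96.16%


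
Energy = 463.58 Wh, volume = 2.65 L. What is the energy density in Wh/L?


Volumetric ED = 463.58 Wh / 2.65 L = 174.9 Wh/L

174.9 Wh/L


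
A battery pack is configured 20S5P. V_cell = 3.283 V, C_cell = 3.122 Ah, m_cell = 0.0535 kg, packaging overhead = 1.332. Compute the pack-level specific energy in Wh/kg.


Step 1: V_pack = 20 * 3.283 = 65.66 V
Step 2: C_pack = 5 * 3.122 = 15.61 Ah
Step 3: E_pack = V_pack * C_pack = 65.66 * 15.61 = 1025 Wh
Step 4: m_pack = 20 * 5 * 0.0535 * 1.332 = 7.1262 kg
Step 5: ED = E_pack / m_pack = 1025 / 7.1262 = 143.8 Wh/kg

143.8 Wh/kg


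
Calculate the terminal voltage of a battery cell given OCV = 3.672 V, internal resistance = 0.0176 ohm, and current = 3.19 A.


V = OCV - I*R = 3.672 - 3.19 * 0.0176 = 3.616 V

3.616 V


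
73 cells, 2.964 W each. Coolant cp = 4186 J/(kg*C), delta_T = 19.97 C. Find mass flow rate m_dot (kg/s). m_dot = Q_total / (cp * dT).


Q_total = 73 * 2.964 = 216.37 W
m_dot = Q_total / (cp * dT) = 216.37 / (4186 * 19.97) = 0.002588 kg/s

0.002588 kg/s


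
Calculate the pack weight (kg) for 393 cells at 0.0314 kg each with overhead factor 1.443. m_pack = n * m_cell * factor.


m_pack = n * m_cell * overhead = 393 * 0.0314 * 1.443 = 17.81 kg

17.81 kg


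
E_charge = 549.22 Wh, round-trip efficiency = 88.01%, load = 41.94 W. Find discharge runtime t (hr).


Step 1: E_discharge = eta/100 * E_charge = 88.01/100 * 549.22 = 483.37 Wh
Step 2: t = E_discharge / P = 483.37 / 41.94 = 11.53 hr

11.53 hr


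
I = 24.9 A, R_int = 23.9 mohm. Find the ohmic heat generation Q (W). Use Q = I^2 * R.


Convert: R = 23.9 mohm = 0.0239 ohm
Q = I^2 * R = 24.9^2 * 0.0239 = 14.82 W

14.82 W


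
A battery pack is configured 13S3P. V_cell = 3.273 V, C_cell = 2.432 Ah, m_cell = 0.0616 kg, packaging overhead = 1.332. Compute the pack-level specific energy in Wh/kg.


Step 1: V_pack = 13 * 3.273 = 42.549 V
Step 2: C_pack = 3 * 2.432 = 7.296 Ah
Step 3: E_pack = V_pack * C_pack = 42.549 * 7.296 = 310.44 Wh
Step 4: m_pack = 13 * 3 * 0.0616 * 1.332 = 3.2 kg
Step 5: ED = E_pack / m_pack = 310.44 / 3.2 = 97.01 Wh/kg

97.01 Wh/kg


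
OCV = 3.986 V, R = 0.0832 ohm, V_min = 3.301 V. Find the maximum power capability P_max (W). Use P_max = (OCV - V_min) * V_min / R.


dV = OCV - V_min = 0.685 V (so I_max = dV / R)
P_max = dV * V_min / R = 0.685 * 3.301 / 0.0832 = 27.18 W

27.18 W


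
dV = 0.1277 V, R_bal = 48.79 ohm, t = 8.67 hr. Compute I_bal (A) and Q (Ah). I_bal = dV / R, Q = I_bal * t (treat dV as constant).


First, Ohm's law: I_bal = 0.1277 V / 48.79 ohm = 0.0026173 A
Then Q = I * t = 0.0026173 A * 8.67 hr = 0.02269 Ah

I=0.0026173 A, Q=0.02269 Ah


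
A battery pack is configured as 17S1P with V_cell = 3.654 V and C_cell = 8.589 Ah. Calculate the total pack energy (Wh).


V_pack = 17 * 3.654 = 62.118 V
C_pack = 1 * 8.589 = 8.589 Ah
E = V_pack * C_pack = 62.118 * 8.589 = 533.5 Wh

533.5 Wh


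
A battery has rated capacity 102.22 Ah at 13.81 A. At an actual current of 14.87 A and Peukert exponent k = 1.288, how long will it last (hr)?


Step 1: t_rated = C / I_rated = 102.22 / 13.81 = 7.4019 hr
Step 2: ratio = 13.81 / 14.87 = 0.92872
Step 3: ratio^k = 0.92872^1.288 = 0.90915
Step 4: t = t_rated * ratio^k = 7.4019 * 0.90915 = 6.729 hr

6.729 hr


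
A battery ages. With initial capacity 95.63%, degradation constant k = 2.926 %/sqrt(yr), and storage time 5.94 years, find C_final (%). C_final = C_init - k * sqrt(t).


sqrt(t) = sqrt(5.94) = 2.4372
C_final = 95.63 - 2.926 * 2.4372 = 88.50%

88.50%


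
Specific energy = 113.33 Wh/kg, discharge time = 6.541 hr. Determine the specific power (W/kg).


Specific power = 113.33 Wh/kg / 6.541 hr = 17.33 W/kg

17.33 W/kg


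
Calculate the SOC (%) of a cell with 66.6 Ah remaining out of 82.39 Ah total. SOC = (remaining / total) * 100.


SOC = (remaining / total) * 100 = (66.6 / 82.39) * 100 = 80.84%

80.84%


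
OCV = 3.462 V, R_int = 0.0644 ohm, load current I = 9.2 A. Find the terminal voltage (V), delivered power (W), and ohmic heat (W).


Step 1: V_terminal = OCV - I*R = 3.462 - 9.2 * 0.0644 = 2.8695 V
Step 2: P_out = V_terminal * I = 2.8695 * 9.2 = 26.40 W
Step 3: Q = I^2 * R = 9.2^2 * 0.0644 = 5.451 W

V=2.8695 V, P=26.40 W, Q=5.451 W


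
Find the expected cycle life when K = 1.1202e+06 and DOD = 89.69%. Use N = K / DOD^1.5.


Step 1: DOD^1.5 = 89.69^1.5 = 849.41
Step 2: N = 1.1202e+06 / 849.41 = 1319 cycles

1319 cycles


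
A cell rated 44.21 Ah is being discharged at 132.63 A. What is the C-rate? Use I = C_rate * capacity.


C_rate = I / capacity = 132.63 / 44.21 = 3C

3C


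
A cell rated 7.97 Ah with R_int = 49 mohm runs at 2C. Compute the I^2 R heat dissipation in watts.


Convert: R = 49 mohm = 0.049 ohm
Step 1: I = C_rate * capacity = 2 * 7.97 = 15.94 A
Step 2: Q = I^2 * R = 15.94^2 * 0.049 = 254.08 * 0.049 = 12.45 W

12.45 W


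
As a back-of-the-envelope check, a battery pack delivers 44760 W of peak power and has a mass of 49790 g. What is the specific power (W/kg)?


Convert: m = 49790 g = 49.79 kg
SP = P / m = 44760 / 49.79 = 899.0 W/kg

899.0 W/kg


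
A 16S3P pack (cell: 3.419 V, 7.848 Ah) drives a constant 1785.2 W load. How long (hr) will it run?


Step 1: E_pack = Ns * V_cell * Np * C_cell = 16 * 3.419 * 3 * 7.848 = 1288 Wh
Step 2: t = E_pack / P = 1288 / 1785.2 = 0.7215 hr

0.7215 hr


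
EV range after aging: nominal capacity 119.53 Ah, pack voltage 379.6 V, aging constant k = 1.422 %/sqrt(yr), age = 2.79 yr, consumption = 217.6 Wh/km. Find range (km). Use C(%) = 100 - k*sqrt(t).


Step 1: capacity retention = 100 - 1.422 * sqrt(2.79) = 100 - 1.422 * 1.6703 = 97.625%
Step 2: C_now = 119.53 * 97.625/100 = 116.69 Ah
Step 3: E_pack = V * C_now = 379.6 * 116.69 = 44296 Wh
Step 4: range = E_pack / consumption = 44296 / 217.6 = 203.6 km

203.6 km


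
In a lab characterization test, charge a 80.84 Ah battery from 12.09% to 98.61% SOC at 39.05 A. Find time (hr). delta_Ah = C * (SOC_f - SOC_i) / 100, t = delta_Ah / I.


Step 1: dSOC = 98.61% - 12.09% = 86.52%
Step 2: delta_Ah = 80.84 * 86.52 / 100 = 69.943 Ah
Step 3: t = 69.943 / 39.05 = 1.791 hr

1.791 hr


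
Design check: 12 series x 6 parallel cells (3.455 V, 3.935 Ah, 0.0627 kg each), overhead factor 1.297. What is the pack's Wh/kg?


Step 1: V_pack = 12 * 3.455 = 41.46 V
Step 2: C_pack = 6 * 3.935 = 23.61 Ah
Step 3: E_pack = V_pack * C_pack = 41.46 * 23.61 = 978.87 Wh
Step 4: m_pack = 12 * 6 * 0.0627 * 1.297 = 5.8552 kg
Step 5: ED = E_pack / m_pack = 978.87 / 5.8552 = 167.2 Wh/kg

167.2 Wh/kg


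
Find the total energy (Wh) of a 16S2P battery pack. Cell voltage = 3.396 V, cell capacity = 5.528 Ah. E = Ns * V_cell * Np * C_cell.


V_pack = 16 * 3.396 = 54.336 V
C_pack = 2 * 5.528 = 11.056 Ah
E = V_pack * C_pack = 54.336 * 11.056 = 600.7 Wh

600.7 Wh


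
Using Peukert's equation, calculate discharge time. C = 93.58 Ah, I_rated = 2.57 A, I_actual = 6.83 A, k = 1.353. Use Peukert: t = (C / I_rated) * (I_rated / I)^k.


t_rated = C / I_rated = 93.58 / 2.57 = 36.412 hr
(I_rated/I)^k = (0.37628)^1.353 = 0.26648
t = t_rated * (I_rated/I)^k = 36.412 * 0.26648 = 9.703 hr

9.703 hr


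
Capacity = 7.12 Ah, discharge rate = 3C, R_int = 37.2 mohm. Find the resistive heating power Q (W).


Convert: R = 37.2 mohm = 0.0372 ohm
Step 1: I = C_rate * capacity = 3 * 7.12 = 21.36 A
Step 2: Q = I^2 * R = 21.36^2 * 0.0372 = 456.25 * 0.0372 = 16.97 W

16.97 W


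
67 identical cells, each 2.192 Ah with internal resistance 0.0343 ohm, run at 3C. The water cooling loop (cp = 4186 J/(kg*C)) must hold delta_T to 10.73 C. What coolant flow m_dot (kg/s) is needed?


Step 1: I = 3 * 2.192 = 6.576 A
Step 2: Q_cell = I^2 * R = 6.576^2 * 0.0343 = 1.4833 W
Step 3: Q_total = 67 * 1.4833 = 99.381 W
Step 4: m_dot = Q_total / (cp * dT) = 99.381 / (4186 * 10.73) = 0.002213 kg/s

0.002213 kg/s


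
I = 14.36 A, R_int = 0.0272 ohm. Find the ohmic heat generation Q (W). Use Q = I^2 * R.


Q = I^2 * R = 14.36^2 * 0.0272 = 5.609 W

5.609 W


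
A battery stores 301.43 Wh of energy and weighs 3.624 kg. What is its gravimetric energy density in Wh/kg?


Specific energy = 301.43 Wh / 3.624 kg = 83.18 Wh/kg

83.18 Wh/kg


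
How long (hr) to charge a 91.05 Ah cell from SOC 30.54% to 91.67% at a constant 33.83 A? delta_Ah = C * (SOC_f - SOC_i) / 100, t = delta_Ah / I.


Step 1: dSOC = 91.67% - 30.54% = 61.13%
Step 2: delta_Ah = 91.05 * 61.13 / 100 = 55.659 Ah
Step 3: t = 55.659 / 33.83 = 1.645 hr

1.645 hr


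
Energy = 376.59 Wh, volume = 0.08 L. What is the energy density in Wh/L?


ED = E / V = 376.59 / 0.08 = 4707 Wh/L

4707 Wh/L


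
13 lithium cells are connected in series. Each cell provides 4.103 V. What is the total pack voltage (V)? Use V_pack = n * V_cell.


V_pack = n * V_cell = 13 * 4.103 = 53.339 V

53.339 V


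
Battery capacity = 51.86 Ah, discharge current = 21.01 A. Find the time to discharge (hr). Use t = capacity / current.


Runtime = 51.86 Ah / 21.01 A = 2.468 hr

2.468 hr


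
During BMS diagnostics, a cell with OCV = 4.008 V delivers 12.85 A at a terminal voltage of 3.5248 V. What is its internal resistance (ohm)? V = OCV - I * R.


R = (OCV - V) / I = (4.008 - 3.5248) / 12.85 = 0.03760 ohm

0.03760 ohm


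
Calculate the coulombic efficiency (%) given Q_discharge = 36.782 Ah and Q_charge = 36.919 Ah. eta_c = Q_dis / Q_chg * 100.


eta_c = Q_dis / Q_chg * 100 = 36.782 / 36.919 * 100 = 99.63%

99.63%


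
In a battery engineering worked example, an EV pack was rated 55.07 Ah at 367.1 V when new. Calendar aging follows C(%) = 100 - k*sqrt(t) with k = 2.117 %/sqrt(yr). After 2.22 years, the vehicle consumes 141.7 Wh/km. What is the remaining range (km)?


Step 1: capacity retention = 100 - 2.117 * sqrt(2.22) = 100 - 2.117 * 1.49 = 96.846%
Step 2: C_now = 55.07 * 96.846/100 = 53.333 Ah
Step 3: E_pack = V * C_now = 367.1 * 53.333 = 19579 Wh
Step 4: range = E_pack / consumption = 19579 / 141.7 = 138.2 km

138.2 km


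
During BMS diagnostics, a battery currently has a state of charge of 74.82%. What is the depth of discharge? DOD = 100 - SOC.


DOD = 100 - SOC = 100 - 74.82 = 25.18%

25.18%


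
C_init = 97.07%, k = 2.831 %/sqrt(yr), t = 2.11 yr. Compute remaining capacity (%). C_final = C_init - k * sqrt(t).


sqrt(t) = sqrt(2.11) = 1.4526
C_final = 97.07 - 2.831 * 1.4526 = 92.96%

92.96%


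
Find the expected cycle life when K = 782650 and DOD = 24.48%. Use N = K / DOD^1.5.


DOD^1.5 = 121.12
N = K / DOD^1.5 = 782650 / 121.12 = 6462

6462 cycles


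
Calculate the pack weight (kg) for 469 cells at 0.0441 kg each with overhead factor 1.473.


m_pack = n * m_cell * overhead = 469 * 0.0441 * 1.473 = 30.47 kg

30.47 kg


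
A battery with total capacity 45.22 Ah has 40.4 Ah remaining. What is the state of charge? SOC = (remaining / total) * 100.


SOC = (remaining / total) * 100 = (40.4 / 45.22) * 100 = 89.34%

89.34%


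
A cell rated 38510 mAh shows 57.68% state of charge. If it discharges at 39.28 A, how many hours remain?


Convert: C_total = 38510 mAh = 38.51 Ah
Step 1: remaining = SOC/100 * C_total = 57.68/100 * 38.51 = 22.213 Ah
Step 2: t = remaining / I = 22.213 / 39.28 = 0.5655 hr

0.5655 hr


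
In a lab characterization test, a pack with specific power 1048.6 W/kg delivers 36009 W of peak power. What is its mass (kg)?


m = P / SP = 36009 / 1048.6 = 34.34 kg

34.34 kg


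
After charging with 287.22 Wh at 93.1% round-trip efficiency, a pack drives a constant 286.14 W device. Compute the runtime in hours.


Step 1: E_discharge = eta/100 * E_charge = 93.1/100 * 287.22 = 267.4 Wh
Step 2: t = E_discharge / P = 267.4 / 286.14 = 0.9345 hr

0.9345 hr


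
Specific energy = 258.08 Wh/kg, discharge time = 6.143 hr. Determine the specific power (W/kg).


P_specific = E / t = 258.08 / 6.143 = 42.01 W/kg

42.01 W/kg


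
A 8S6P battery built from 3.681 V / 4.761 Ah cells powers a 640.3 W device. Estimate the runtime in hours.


Step 1: E_pack = Ns * V_cell * Np * C_cell = 8 * 3.681 * 6 * 4.761 = 841.21 Wh
Step 2: t = E_pack / P = 841.21 / 640.3 = 1.314 hr

1.314 hr


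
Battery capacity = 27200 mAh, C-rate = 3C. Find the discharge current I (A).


Convert: capacity = 27200 mAh = 27.2 Ah
I = C_rate * capacity = 3 * 27.2 = 81.6 A

81.6 A


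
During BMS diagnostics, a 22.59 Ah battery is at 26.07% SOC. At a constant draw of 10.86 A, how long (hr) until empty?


Step 1: remaining = SOC/100 * C_total = 26.07/100 * 22.59 = 5.8892 Ah
Step 2: t = remaining / I = 5.8892 / 10.86 = 0.5423 hr

0.5423 hr


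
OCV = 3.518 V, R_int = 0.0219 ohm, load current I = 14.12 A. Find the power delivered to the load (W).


Step 1: V_terminal = OCV - I*R = 3.518 - 14.12 * 0.0219 = 3.2088 V
Step 2: P_out = V_terminal * I = 3.2088 * 14.12 = 45.31 W

45.31 W


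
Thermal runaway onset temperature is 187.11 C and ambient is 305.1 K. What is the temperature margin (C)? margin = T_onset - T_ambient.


Convert: T_ambient = 305.1 K = 31.95 C
margin = 187.11 - 31.95 = 155.16 C

155.16 C


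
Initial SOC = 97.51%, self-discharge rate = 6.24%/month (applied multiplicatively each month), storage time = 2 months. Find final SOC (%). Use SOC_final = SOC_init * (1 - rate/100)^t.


decay = (1 - 6.24/100)^2 = 0.87909
SOC_final = 97.51 * 0.87909 = 85.72%

85.72%


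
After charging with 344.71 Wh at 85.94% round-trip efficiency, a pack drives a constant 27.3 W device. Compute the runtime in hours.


Step 1: E_discharge = eta/100 * E_charge = 85.94/100 * 344.71 = 296.24 Wh
Step 2: t = E_discharge / P = 296.24 / 27.3 = 10.85 hr

10.85 hr


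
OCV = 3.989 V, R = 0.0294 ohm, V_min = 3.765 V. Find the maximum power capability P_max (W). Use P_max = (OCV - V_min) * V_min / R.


dV = OCV - V_min = 0.224 V (so I_max = dV / R)
P_max = dV * V_min / R = 0.224 * 3.765 / 0.0294 = 28.69 W

28.69 W


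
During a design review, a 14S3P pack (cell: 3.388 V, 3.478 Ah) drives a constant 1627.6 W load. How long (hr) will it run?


Step 1: E_pack = Ns * V_cell * Np * C_cell = 14 * 3.388 * 3 * 3.478 = 494.91 Wh
Step 2: t = E_pack / P = 494.91 / 1627.6 = 0.3041 hr

0.3041 hr


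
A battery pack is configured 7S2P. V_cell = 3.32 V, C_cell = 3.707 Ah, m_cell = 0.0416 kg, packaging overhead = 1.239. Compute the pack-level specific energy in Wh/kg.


Step 1: V_pack = 7 * 3.32 = 23.24 V
Step 2: C_pack = 2 * 3.707 = 7.414 Ah
Step 3: E_pack = V_pack * C_pack = 23.24 * 7.414 = 172.3 Wh
Step 4: m_pack = 7 * 2 * 0.0416 * 1.239 = 0.72159 kg
Step 5: ED = E_pack / m_pack = 172.3 / 0.72159 = 238.8 Wh/kg

238.8 Wh/kg


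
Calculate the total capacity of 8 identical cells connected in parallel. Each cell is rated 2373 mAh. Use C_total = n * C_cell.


Convert: C_cell = 2373 mAh = 2.373 Ah
C_total = 8 * 2.373 = 18.984 Ah

18.984 Ah


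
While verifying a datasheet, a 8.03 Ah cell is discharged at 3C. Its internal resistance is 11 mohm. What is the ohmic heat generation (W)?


Convert: R = 11 mohm = 0.011 ohm
Step 1: I = C_rate * capacity = 3 * 8.03 = 24.09 A
Step 2: Q = I^2 * R = 24.09^2 * 0.011 = 580.33 * 0.011 = 6.384 W

6.384 W


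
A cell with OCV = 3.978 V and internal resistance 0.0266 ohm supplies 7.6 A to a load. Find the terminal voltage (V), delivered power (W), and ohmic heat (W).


Step 1: V_terminal = OCV - I*R = 3.978 - 7.6 * 0.0266 = 3.7758 V
Step 2: P_out = V_terminal * I = 3.7758 * 7.6 = 28.70 W
Step 3: Q = I^2 * R = 7.6^2 * 0.0266 = 1.536 W

V=3.7758 V, P=28.70 W, Q=1.536 W


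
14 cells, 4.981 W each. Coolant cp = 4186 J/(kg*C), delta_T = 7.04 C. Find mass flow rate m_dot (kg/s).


Q_total = 14 * 4.981 = 69.734 W
m_dot = Q_total / (cp * dT) = 69.734 / (4186 * 7.04) = 0.002366 kg/s

0.002366 kg/s


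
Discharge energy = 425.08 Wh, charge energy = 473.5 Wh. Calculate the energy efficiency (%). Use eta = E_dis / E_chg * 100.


eta_e = E_dis / E_chg * 100 = 425.08 / 473.5 * 100 = 89.77%

89.77%


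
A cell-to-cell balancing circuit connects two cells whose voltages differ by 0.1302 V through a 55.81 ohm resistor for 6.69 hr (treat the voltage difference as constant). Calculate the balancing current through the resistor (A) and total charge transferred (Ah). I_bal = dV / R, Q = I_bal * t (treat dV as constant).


I_bal = dV / R = 0.1302 / 55.81 = 0.0023329 A
Q = I_bal * t = 0.0023329 * 6.69 = 0.01561 Ah

I=0.0023329 A, Q=0.01561 Ah


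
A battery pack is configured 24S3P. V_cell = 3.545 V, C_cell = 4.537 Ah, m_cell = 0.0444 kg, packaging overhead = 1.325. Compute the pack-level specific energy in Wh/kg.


Step 1: V_pack = 24 * 3.545 = 85.08 V
Step 2: C_pack = 3 * 4.537 = 13.611 Ah
Step 3: E_pack = V_pack * C_pack = 85.08 * 13.611 = 1158 Wh
Step 4: m_pack = 24 * 3 * 0.0444 * 1.325 = 4.2358 kg
Step 5: ED = E_pack / m_pack = 1158 / 4.2358 = 273.4 Wh/kg

273.4 Wh/kg


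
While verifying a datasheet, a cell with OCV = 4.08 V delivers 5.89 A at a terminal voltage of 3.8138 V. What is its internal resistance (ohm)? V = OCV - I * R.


R = (OCV - V) / I = (4.08 - 3.8138) / 5.89 = 0.04520 ohm

0.04520 ohm


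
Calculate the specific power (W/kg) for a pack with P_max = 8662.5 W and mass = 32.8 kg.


Specific power = 8662.5 W / 32.8 kg = 264.1 W/kg

264.1 W/kg


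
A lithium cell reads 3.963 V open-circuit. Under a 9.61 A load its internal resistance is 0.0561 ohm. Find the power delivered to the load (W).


Step 1: V_terminal = OCV - I*R = 3.963 - 9.61 * 0.0561 = 3.4239 V
Step 2: P_out = V_terminal * I = 3.4239 * 9.61 = 32.90 W

32.90 W


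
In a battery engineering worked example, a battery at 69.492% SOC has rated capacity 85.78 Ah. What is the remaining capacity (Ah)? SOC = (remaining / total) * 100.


remaining = SOC / 100 * total = 69.492 / 100 * 85.78 = 59.61 Ah

59.61 Ah


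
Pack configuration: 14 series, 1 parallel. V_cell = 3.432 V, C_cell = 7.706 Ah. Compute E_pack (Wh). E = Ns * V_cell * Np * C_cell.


E = Ns * Vcell * Np * Ccell = 14 * 3.432 * 1 * 7.706 = 370.3 Wh

370.3 Wh


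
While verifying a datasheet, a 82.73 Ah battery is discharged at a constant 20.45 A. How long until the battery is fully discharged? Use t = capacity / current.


t = capacity / current = 82.73 / 20.45 = 4.045 hr

4.045 hr


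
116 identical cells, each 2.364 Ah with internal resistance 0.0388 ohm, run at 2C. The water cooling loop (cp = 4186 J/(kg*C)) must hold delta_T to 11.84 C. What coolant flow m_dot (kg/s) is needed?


Step 1: I = 2 * 2.364 = 4.728 A
Step 2: Q_cell = I^2 * R = 4.728^2 * 0.0388 = 0.86733 W
Step 3: Q_total = 116 * 0.86733 = 100.61 W
Step 4: m_dot = Q_total / (cp * dT) = 100.61 / (4186 * 11.84) = 0.002030 kg/s

0.002030 kg/s


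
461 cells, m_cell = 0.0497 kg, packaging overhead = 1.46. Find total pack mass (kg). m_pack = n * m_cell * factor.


Cell mass sum = 461 * 0.0497 = 22.912 kg
With overhead 1.46: m_pack = 22.912 * 1.46 = 33.45 kg

33.45 kg


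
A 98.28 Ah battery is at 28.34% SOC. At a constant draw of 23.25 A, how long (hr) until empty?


Step 1: remaining = SOC/100 * C_total = 28.34/100 * 98.28 = 27.853 Ah
Step 2: t = remaining / I = 27.853 / 23.25 = 1.198 hr

1.198 hr


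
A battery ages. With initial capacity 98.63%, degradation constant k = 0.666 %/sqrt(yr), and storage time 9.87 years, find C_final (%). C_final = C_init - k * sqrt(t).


Step 1: sqrt(9.87 yr) = 3.1417
Step 2: drop = 0.666 * 3.1417 = 2.0924
Step 3: C_final = 98.63 - 2.0924 = 96.54%

96.54%


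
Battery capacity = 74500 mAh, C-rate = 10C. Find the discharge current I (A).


Convert: capacity = 74500 mAh = 74.5 Ah
I = C_rate * capacity = 10 * 74.5 = 745 A

745 A


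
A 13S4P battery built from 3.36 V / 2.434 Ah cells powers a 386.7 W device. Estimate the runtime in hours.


Step 1: E_pack = Ns * V_cell * Np * C_cell = 13 * 3.36 * 4 * 2.434 = 425.27 Wh
Step 2: t = E_pack / P = 425.27 / 386.7 = 1.100 hr

1.100 hr


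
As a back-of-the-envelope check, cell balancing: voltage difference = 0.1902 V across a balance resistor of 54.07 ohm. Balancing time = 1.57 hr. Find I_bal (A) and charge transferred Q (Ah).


First, Ohm's law: I_bal = 0.1902 V / 54.07 ohm = 0.0035177 A
Then Q = I * t = 0.0035177 A * 1.57 hr = 0.005523 Ah

I=0.0035177 A, Q=0.005523 Ah


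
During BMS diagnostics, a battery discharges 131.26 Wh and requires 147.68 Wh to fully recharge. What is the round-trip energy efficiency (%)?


Round-trip efficiency = 131.26/147.68 * 100% = 88.88%

88.88%


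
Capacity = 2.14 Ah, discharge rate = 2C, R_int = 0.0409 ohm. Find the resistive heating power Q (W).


Step 1: I = C_rate * capacity = 2 * 2.14 = 4.28 A
Step 2: Q = I^2 * R = 4.28^2 * 0.0409 = 18.318 * 0.0409 = 0.7492 W

0.7492 W


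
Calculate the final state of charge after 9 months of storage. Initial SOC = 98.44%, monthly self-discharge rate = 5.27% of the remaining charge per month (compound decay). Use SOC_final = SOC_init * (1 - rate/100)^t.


Monthly retention factor = 1 - 5.27/100 = 0.9473
Over 9 months: factor^9 = 0.61431
SOC_final = 98.44 * 0.61431 = 60.47%

60.47%


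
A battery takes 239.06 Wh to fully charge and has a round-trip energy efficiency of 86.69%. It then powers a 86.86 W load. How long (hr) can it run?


Step 1: E_discharge = eta/100 * E_charge = 86.69/100 * 239.06 = 207.24 Wh
Step 2: t = E_discharge / P = 207.24 / 86.86 = 2.386 hr

2.386 hr


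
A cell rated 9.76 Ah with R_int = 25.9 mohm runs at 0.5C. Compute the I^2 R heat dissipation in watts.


Convert: R = 25.9 mohm = 0.0259 ohm
Step 1: I = C_rate * capacity = 0.5 * 9.76 = 4.88 A
Step 2: Q = I^2 * R = 4.88^2 * 0.0259 = 23.814 * 0.0259 = 0.6168 W

0.6168 W


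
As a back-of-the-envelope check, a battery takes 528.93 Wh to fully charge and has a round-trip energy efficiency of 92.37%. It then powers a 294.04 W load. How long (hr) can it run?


Step 1: E_discharge = eta/100 * E_charge = 92.37/100 * 528.93 = 488.57 Wh
Step 2: t = E_discharge / P = 488.57 / 294.04 = 1.662 hr

1.662 hr


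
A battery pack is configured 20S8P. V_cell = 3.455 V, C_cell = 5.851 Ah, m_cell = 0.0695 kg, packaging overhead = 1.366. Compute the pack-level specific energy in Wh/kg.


Step 1: V_pack = 20 * 3.455 = 69.1 V
Step 2: C_pack = 8 * 5.851 = 46.808 Ah
Step 3: E_pack = V_pack * C_pack = 69.1 * 46.808 = 3234.4 Wh
Step 4: m_pack = 20 * 8 * 0.0695 * 1.366 = 15.19 kg
Step 5: ED = E_pack / m_pack = 3234.4 / 15.19 = 212.9 Wh/kg

212.9 Wh/kg


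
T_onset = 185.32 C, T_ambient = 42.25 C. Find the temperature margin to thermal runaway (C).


Safety margin = 185.32 C - 42.25 C = 143.07 C

143.07 C


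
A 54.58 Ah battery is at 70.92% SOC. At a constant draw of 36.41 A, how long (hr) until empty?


Step 1: remaining = SOC/100 * C_total = 70.92/100 * 54.58 = 38.708 Ah
Step 2: t = remaining / I = 38.708 / 36.41 = 1.063 hr

1.063 hr


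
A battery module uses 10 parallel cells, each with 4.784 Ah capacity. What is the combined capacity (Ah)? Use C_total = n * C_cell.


Parallel capacities add: 10 * 4.784 Ah = 47.84 Ah

47.84 Ah


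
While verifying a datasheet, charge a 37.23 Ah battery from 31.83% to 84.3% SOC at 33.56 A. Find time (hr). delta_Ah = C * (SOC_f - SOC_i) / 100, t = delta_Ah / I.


delta_Ah = 37.23 * (84.3 - 31.83) / 100 = 19.535 Ah
t = delta_Ah / I = 19.535 / 33.56 = 0.5821 hr

0.5821 hr


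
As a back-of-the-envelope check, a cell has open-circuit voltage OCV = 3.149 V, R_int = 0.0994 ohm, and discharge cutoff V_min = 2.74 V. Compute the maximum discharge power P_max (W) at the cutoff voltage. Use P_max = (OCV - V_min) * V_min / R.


P_max = (OCV - V_min) * V_min / R = (3.149 - 2.74) * 2.74 / 0.0994 = 0.409 * 2.74 / 0.0994 = 11.27 W

11.27 W
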